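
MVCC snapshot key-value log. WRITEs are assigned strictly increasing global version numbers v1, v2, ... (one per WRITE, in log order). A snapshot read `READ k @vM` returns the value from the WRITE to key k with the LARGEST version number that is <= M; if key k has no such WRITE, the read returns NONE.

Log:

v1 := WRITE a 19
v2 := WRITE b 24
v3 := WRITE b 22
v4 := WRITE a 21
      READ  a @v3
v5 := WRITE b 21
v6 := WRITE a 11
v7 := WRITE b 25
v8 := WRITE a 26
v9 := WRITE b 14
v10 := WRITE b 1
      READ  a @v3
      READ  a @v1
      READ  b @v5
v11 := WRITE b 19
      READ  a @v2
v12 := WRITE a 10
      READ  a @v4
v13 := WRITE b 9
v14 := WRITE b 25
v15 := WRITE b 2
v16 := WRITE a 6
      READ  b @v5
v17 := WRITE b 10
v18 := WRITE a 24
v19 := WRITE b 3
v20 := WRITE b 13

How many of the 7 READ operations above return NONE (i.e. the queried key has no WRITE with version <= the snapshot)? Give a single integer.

Answer: 0

Derivation:
v1: WRITE a=19  (a history now [(1, 19)])
v2: WRITE b=24  (b history now [(2, 24)])
v3: WRITE b=22  (b history now [(2, 24), (3, 22)])
v4: WRITE a=21  (a history now [(1, 19), (4, 21)])
READ a @v3: history=[(1, 19), (4, 21)] -> pick v1 -> 19
v5: WRITE b=21  (b history now [(2, 24), (3, 22), (5, 21)])
v6: WRITE a=11  (a history now [(1, 19), (4, 21), (6, 11)])
v7: WRITE b=25  (b history now [(2, 24), (3, 22), (5, 21), (7, 25)])
v8: WRITE a=26  (a history now [(1, 19), (4, 21), (6, 11), (8, 26)])
v9: WRITE b=14  (b history now [(2, 24), (3, 22), (5, 21), (7, 25), (9, 14)])
v10: WRITE b=1  (b history now [(2, 24), (3, 22), (5, 21), (7, 25), (9, 14), (10, 1)])
READ a @v3: history=[(1, 19), (4, 21), (6, 11), (8, 26)] -> pick v1 -> 19
READ a @v1: history=[(1, 19), (4, 21), (6, 11), (8, 26)] -> pick v1 -> 19
READ b @v5: history=[(2, 24), (3, 22), (5, 21), (7, 25), (9, 14), (10, 1)] -> pick v5 -> 21
v11: WRITE b=19  (b history now [(2, 24), (3, 22), (5, 21), (7, 25), (9, 14), (10, 1), (11, 19)])
READ a @v2: history=[(1, 19), (4, 21), (6, 11), (8, 26)] -> pick v1 -> 19
v12: WRITE a=10  (a history now [(1, 19), (4, 21), (6, 11), (8, 26), (12, 10)])
READ a @v4: history=[(1, 19), (4, 21), (6, 11), (8, 26), (12, 10)] -> pick v4 -> 21
v13: WRITE b=9  (b history now [(2, 24), (3, 22), (5, 21), (7, 25), (9, 14), (10, 1), (11, 19), (13, 9)])
v14: WRITE b=25  (b history now [(2, 24), (3, 22), (5, 21), (7, 25), (9, 14), (10, 1), (11, 19), (13, 9), (14, 25)])
v15: WRITE b=2  (b history now [(2, 24), (3, 22), (5, 21), (7, 25), (9, 14), (10, 1), (11, 19), (13, 9), (14, 25), (15, 2)])
v16: WRITE a=6  (a history now [(1, 19), (4, 21), (6, 11), (8, 26), (12, 10), (16, 6)])
READ b @v5: history=[(2, 24), (3, 22), (5, 21), (7, 25), (9, 14), (10, 1), (11, 19), (13, 9), (14, 25), (15, 2)] -> pick v5 -> 21
v17: WRITE b=10  (b history now [(2, 24), (3, 22), (5, 21), (7, 25), (9, 14), (10, 1), (11, 19), (13, 9), (14, 25), (15, 2), (17, 10)])
v18: WRITE a=24  (a history now [(1, 19), (4, 21), (6, 11), (8, 26), (12, 10), (16, 6), (18, 24)])
v19: WRITE b=3  (b history now [(2, 24), (3, 22), (5, 21), (7, 25), (9, 14), (10, 1), (11, 19), (13, 9), (14, 25), (15, 2), (17, 10), (19, 3)])
v20: WRITE b=13  (b history now [(2, 24), (3, 22), (5, 21), (7, 25), (9, 14), (10, 1), (11, 19), (13, 9), (14, 25), (15, 2), (17, 10), (19, 3), (20, 13)])
Read results in order: ['19', '19', '19', '21', '19', '21', '21']
NONE count = 0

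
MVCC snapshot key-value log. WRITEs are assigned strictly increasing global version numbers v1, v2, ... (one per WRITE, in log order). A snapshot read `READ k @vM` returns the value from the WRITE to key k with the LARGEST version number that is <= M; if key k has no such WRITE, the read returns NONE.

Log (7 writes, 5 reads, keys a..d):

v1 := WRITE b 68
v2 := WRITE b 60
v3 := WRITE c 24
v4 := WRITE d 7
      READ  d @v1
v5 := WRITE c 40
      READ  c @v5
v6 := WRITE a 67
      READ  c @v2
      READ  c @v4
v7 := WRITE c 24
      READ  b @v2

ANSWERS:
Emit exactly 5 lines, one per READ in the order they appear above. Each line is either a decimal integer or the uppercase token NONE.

v1: WRITE b=68  (b history now [(1, 68)])
v2: WRITE b=60  (b history now [(1, 68), (2, 60)])
v3: WRITE c=24  (c history now [(3, 24)])
v4: WRITE d=7  (d history now [(4, 7)])
READ d @v1: history=[(4, 7)] -> no version <= 1 -> NONE
v5: WRITE c=40  (c history now [(3, 24), (5, 40)])
READ c @v5: history=[(3, 24), (5, 40)] -> pick v5 -> 40
v6: WRITE a=67  (a history now [(6, 67)])
READ c @v2: history=[(3, 24), (5, 40)] -> no version <= 2 -> NONE
READ c @v4: history=[(3, 24), (5, 40)] -> pick v3 -> 24
v7: WRITE c=24  (c history now [(3, 24), (5, 40), (7, 24)])
READ b @v2: history=[(1, 68), (2, 60)] -> pick v2 -> 60

Answer: NONE
40
NONE
24
60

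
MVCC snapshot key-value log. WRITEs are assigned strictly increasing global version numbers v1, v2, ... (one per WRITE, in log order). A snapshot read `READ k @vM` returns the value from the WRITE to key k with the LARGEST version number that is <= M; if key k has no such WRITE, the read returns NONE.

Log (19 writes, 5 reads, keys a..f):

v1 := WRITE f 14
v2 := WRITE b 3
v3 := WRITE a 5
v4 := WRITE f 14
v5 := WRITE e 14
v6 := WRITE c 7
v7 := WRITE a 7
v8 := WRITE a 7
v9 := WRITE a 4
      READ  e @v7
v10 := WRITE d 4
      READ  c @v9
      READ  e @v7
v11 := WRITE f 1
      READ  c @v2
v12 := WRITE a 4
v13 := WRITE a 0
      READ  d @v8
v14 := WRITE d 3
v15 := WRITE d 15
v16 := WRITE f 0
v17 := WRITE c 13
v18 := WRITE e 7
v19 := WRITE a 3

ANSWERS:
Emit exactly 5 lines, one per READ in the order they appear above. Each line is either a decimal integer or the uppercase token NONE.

v1: WRITE f=14  (f history now [(1, 14)])
v2: WRITE b=3  (b history now [(2, 3)])
v3: WRITE a=5  (a history now [(3, 5)])
v4: WRITE f=14  (f history now [(1, 14), (4, 14)])
v5: WRITE e=14  (e history now [(5, 14)])
v6: WRITE c=7  (c history now [(6, 7)])
v7: WRITE a=7  (a history now [(3, 5), (7, 7)])
v8: WRITE a=7  (a history now [(3, 5), (7, 7), (8, 7)])
v9: WRITE a=4  (a history now [(3, 5), (7, 7), (8, 7), (9, 4)])
READ e @v7: history=[(5, 14)] -> pick v5 -> 14
v10: WRITE d=4  (d history now [(10, 4)])
READ c @v9: history=[(6, 7)] -> pick v6 -> 7
READ e @v7: history=[(5, 14)] -> pick v5 -> 14
v11: WRITE f=1  (f history now [(1, 14), (4, 14), (11, 1)])
READ c @v2: history=[(6, 7)] -> no version <= 2 -> NONE
v12: WRITE a=4  (a history now [(3, 5), (7, 7), (8, 7), (9, 4), (12, 4)])
v13: WRITE a=0  (a history now [(3, 5), (7, 7), (8, 7), (9, 4), (12, 4), (13, 0)])
READ d @v8: history=[(10, 4)] -> no version <= 8 -> NONE
v14: WRITE d=3  (d history now [(10, 4), (14, 3)])
v15: WRITE d=15  (d history now [(10, 4), (14, 3), (15, 15)])
v16: WRITE f=0  (f history now [(1, 14), (4, 14), (11, 1), (16, 0)])
v17: WRITE c=13  (c history now [(6, 7), (17, 13)])
v18: WRITE e=7  (e history now [(5, 14), (18, 7)])
v19: WRITE a=3  (a history now [(3, 5), (7, 7), (8, 7), (9, 4), (12, 4), (13, 0), (19, 3)])

Answer: 14
7
14
NONE
NONE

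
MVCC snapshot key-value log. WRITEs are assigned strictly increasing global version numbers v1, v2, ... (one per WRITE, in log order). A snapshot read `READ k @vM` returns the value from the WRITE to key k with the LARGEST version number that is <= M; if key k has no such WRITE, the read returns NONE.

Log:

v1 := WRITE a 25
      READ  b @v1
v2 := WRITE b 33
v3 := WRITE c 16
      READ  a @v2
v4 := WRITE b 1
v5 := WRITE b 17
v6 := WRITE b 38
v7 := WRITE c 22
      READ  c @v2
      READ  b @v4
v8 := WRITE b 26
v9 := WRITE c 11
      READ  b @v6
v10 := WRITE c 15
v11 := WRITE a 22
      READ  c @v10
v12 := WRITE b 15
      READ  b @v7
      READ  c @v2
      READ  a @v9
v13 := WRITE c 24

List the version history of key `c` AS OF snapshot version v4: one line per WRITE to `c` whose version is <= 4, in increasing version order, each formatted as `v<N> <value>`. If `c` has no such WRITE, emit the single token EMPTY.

Scan writes for key=c with version <= 4:
  v1 WRITE a 25 -> skip
  v2 WRITE b 33 -> skip
  v3 WRITE c 16 -> keep
  v4 WRITE b 1 -> skip
  v5 WRITE b 17 -> skip
  v6 WRITE b 38 -> skip
  v7 WRITE c 22 -> drop (> snap)
  v8 WRITE b 26 -> skip
  v9 WRITE c 11 -> drop (> snap)
  v10 WRITE c 15 -> drop (> snap)
  v11 WRITE a 22 -> skip
  v12 WRITE b 15 -> skip
  v13 WRITE c 24 -> drop (> snap)
Collected: [(3, 16)]

Answer: v3 16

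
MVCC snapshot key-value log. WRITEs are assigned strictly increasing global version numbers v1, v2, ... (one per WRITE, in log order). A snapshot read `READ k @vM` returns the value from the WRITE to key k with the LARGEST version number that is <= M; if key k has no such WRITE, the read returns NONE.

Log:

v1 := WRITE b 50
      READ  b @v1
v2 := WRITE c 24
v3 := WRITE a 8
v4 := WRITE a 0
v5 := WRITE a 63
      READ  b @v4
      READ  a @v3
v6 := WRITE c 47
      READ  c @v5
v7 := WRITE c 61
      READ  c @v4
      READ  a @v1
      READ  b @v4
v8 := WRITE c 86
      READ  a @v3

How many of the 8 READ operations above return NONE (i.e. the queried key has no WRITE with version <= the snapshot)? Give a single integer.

v1: WRITE b=50  (b history now [(1, 50)])
READ b @v1: history=[(1, 50)] -> pick v1 -> 50
v2: WRITE c=24  (c history now [(2, 24)])
v3: WRITE a=8  (a history now [(3, 8)])
v4: WRITE a=0  (a history now [(3, 8), (4, 0)])
v5: WRITE a=63  (a history now [(3, 8), (4, 0), (5, 63)])
READ b @v4: history=[(1, 50)] -> pick v1 -> 50
READ a @v3: history=[(3, 8), (4, 0), (5, 63)] -> pick v3 -> 8
v6: WRITE c=47  (c history now [(2, 24), (6, 47)])
READ c @v5: history=[(2, 24), (6, 47)] -> pick v2 -> 24
v7: WRITE c=61  (c history now [(2, 24), (6, 47), (7, 61)])
READ c @v4: history=[(2, 24), (6, 47), (7, 61)] -> pick v2 -> 24
READ a @v1: history=[(3, 8), (4, 0), (5, 63)] -> no version <= 1 -> NONE
READ b @v4: history=[(1, 50)] -> pick v1 -> 50
v8: WRITE c=86  (c history now [(2, 24), (6, 47), (7, 61), (8, 86)])
READ a @v3: history=[(3, 8), (4, 0), (5, 63)] -> pick v3 -> 8
Read results in order: ['50', '50', '8', '24', '24', 'NONE', '50', '8']
NONE count = 1

Answer: 1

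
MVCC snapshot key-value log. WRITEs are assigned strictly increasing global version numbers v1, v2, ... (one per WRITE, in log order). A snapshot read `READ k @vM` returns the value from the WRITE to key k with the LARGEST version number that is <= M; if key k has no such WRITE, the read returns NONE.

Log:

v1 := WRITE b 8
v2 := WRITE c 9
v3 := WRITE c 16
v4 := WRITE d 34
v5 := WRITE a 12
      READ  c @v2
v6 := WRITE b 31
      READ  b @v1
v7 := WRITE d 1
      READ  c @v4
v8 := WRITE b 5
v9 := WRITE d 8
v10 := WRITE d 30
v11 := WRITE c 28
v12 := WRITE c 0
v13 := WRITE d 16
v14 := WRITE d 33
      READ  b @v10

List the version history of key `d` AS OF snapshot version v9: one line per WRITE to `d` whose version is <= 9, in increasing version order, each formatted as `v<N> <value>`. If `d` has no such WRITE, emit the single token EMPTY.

Answer: v4 34
v7 1
v9 8

Derivation:
Scan writes for key=d with version <= 9:
  v1 WRITE b 8 -> skip
  v2 WRITE c 9 -> skip
  v3 WRITE c 16 -> skip
  v4 WRITE d 34 -> keep
  v5 WRITE a 12 -> skip
  v6 WRITE b 31 -> skip
  v7 WRITE d 1 -> keep
  v8 WRITE b 5 -> skip
  v9 WRITE d 8 -> keep
  v10 WRITE d 30 -> drop (> snap)
  v11 WRITE c 28 -> skip
  v12 WRITE c 0 -> skip
  v13 WRITE d 16 -> drop (> snap)
  v14 WRITE d 33 -> drop (> snap)
Collected: [(4, 34), (7, 1), (9, 8)]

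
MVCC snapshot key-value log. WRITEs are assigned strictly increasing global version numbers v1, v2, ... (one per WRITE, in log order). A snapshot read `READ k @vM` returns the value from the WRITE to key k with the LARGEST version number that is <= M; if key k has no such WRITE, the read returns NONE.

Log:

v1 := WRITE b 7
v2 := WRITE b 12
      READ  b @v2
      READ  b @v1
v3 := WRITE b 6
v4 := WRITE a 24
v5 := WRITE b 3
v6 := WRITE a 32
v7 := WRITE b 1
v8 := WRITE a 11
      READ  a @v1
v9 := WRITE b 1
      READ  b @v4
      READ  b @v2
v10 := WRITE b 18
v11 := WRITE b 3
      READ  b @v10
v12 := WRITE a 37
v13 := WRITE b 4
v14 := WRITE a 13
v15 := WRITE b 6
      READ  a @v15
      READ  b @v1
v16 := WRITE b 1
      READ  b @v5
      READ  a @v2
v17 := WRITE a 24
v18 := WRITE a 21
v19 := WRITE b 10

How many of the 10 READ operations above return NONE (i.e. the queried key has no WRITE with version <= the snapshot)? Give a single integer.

v1: WRITE b=7  (b history now [(1, 7)])
v2: WRITE b=12  (b history now [(1, 7), (2, 12)])
READ b @v2: history=[(1, 7), (2, 12)] -> pick v2 -> 12
READ b @v1: history=[(1, 7), (2, 12)] -> pick v1 -> 7
v3: WRITE b=6  (b history now [(1, 7), (2, 12), (3, 6)])
v4: WRITE a=24  (a history now [(4, 24)])
v5: WRITE b=3  (b history now [(1, 7), (2, 12), (3, 6), (5, 3)])
v6: WRITE a=32  (a history now [(4, 24), (6, 32)])
v7: WRITE b=1  (b history now [(1, 7), (2, 12), (3, 6), (5, 3), (7, 1)])
v8: WRITE a=11  (a history now [(4, 24), (6, 32), (8, 11)])
READ a @v1: history=[(4, 24), (6, 32), (8, 11)] -> no version <= 1 -> NONE
v9: WRITE b=1  (b history now [(1, 7), (2, 12), (3, 6), (5, 3), (7, 1), (9, 1)])
READ b @v4: history=[(1, 7), (2, 12), (3, 6), (5, 3), (7, 1), (9, 1)] -> pick v3 -> 6
READ b @v2: history=[(1, 7), (2, 12), (3, 6), (5, 3), (7, 1), (9, 1)] -> pick v2 -> 12
v10: WRITE b=18  (b history now [(1, 7), (2, 12), (3, 6), (5, 3), (7, 1), (9, 1), (10, 18)])
v11: WRITE b=3  (b history now [(1, 7), (2, 12), (3, 6), (5, 3), (7, 1), (9, 1), (10, 18), (11, 3)])
READ b @v10: history=[(1, 7), (2, 12), (3, 6), (5, 3), (7, 1), (9, 1), (10, 18), (11, 3)] -> pick v10 -> 18
v12: WRITE a=37  (a history now [(4, 24), (6, 32), (8, 11), (12, 37)])
v13: WRITE b=4  (b history now [(1, 7), (2, 12), (3, 6), (5, 3), (7, 1), (9, 1), (10, 18), (11, 3), (13, 4)])
v14: WRITE a=13  (a history now [(4, 24), (6, 32), (8, 11), (12, 37), (14, 13)])
v15: WRITE b=6  (b history now [(1, 7), (2, 12), (3, 6), (5, 3), (7, 1), (9, 1), (10, 18), (11, 3), (13, 4), (15, 6)])
READ a @v15: history=[(4, 24), (6, 32), (8, 11), (12, 37), (14, 13)] -> pick v14 -> 13
READ b @v1: history=[(1, 7), (2, 12), (3, 6), (5, 3), (7, 1), (9, 1), (10, 18), (11, 3), (13, 4), (15, 6)] -> pick v1 -> 7
v16: WRITE b=1  (b history now [(1, 7), (2, 12), (3, 6), (5, 3), (7, 1), (9, 1), (10, 18), (11, 3), (13, 4), (15, 6), (16, 1)])
READ b @v5: history=[(1, 7), (2, 12), (3, 6), (5, 3), (7, 1), (9, 1), (10, 18), (11, 3), (13, 4), (15, 6), (16, 1)] -> pick v5 -> 3
READ a @v2: history=[(4, 24), (6, 32), (8, 11), (12, 37), (14, 13)] -> no version <= 2 -> NONE
v17: WRITE a=24  (a history now [(4, 24), (6, 32), (8, 11), (12, 37), (14, 13), (17, 24)])
v18: WRITE a=21  (a history now [(4, 24), (6, 32), (8, 11), (12, 37), (14, 13), (17, 24), (18, 21)])
v19: WRITE b=10  (b history now [(1, 7), (2, 12), (3, 6), (5, 3), (7, 1), (9, 1), (10, 18), (11, 3), (13, 4), (15, 6), (16, 1), (19, 10)])
Read results in order: ['12', '7', 'NONE', '6', '12', '18', '13', '7', '3', 'NONE']
NONE count = 2

Answer: 2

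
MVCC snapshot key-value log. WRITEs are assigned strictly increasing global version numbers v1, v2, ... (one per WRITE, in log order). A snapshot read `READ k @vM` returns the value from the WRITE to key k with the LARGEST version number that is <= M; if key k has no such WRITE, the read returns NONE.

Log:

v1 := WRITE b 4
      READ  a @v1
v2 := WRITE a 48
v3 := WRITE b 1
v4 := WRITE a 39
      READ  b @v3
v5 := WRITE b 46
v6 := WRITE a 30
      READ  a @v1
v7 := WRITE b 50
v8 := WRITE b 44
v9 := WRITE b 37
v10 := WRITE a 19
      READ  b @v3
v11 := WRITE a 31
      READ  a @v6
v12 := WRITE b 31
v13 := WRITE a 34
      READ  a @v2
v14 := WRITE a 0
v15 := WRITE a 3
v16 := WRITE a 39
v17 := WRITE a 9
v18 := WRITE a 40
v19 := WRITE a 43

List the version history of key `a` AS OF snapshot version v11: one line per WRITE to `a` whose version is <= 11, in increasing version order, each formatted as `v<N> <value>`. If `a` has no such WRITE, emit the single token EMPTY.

Answer: v2 48
v4 39
v6 30
v10 19
v11 31

Derivation:
Scan writes for key=a with version <= 11:
  v1 WRITE b 4 -> skip
  v2 WRITE a 48 -> keep
  v3 WRITE b 1 -> skip
  v4 WRITE a 39 -> keep
  v5 WRITE b 46 -> skip
  v6 WRITE a 30 -> keep
  v7 WRITE b 50 -> skip
  v8 WRITE b 44 -> skip
  v9 WRITE b 37 -> skip
  v10 WRITE a 19 -> keep
  v11 WRITE a 31 -> keep
  v12 WRITE b 31 -> skip
  v13 WRITE a 34 -> drop (> snap)
  v14 WRITE a 0 -> drop (> snap)
  v15 WRITE a 3 -> drop (> snap)
  v16 WRITE a 39 -> drop (> snap)
  v17 WRITE a 9 -> drop (> snap)
  v18 WRITE a 40 -> drop (> snap)
  v19 WRITE a 43 -> drop (> snap)
Collected: [(2, 48), (4, 39), (6, 30), (10, 19), (11, 31)]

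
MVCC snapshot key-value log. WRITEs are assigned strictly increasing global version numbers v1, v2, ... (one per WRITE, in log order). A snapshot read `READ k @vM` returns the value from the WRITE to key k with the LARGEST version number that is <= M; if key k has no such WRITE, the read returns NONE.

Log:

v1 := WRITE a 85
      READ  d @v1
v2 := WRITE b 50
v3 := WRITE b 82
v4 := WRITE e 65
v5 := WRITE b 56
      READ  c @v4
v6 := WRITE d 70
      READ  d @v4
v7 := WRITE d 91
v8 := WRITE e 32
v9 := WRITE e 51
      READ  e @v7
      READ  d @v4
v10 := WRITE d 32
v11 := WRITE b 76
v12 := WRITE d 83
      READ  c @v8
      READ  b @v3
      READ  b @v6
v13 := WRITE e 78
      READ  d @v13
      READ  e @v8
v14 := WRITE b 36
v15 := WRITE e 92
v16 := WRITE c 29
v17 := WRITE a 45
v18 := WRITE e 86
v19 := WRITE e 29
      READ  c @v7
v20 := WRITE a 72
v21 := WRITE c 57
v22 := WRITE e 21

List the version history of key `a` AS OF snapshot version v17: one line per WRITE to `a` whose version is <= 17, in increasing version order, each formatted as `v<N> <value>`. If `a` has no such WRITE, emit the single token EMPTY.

Answer: v1 85
v17 45

Derivation:
Scan writes for key=a with version <= 17:
  v1 WRITE a 85 -> keep
  v2 WRITE b 50 -> skip
  v3 WRITE b 82 -> skip
  v4 WRITE e 65 -> skip
  v5 WRITE b 56 -> skip
  v6 WRITE d 70 -> skip
  v7 WRITE d 91 -> skip
  v8 WRITE e 32 -> skip
  v9 WRITE e 51 -> skip
  v10 WRITE d 32 -> skip
  v11 WRITE b 76 -> skip
  v12 WRITE d 83 -> skip
  v13 WRITE e 78 -> skip
  v14 WRITE b 36 -> skip
  v15 WRITE e 92 -> skip
  v16 WRITE c 29 -> skip
  v17 WRITE a 45 -> keep
  v18 WRITE e 86 -> skip
  v19 WRITE e 29 -> skip
  v20 WRITE a 72 -> drop (> snap)
  v21 WRITE c 57 -> skip
  v22 WRITE e 21 -> skip
Collected: [(1, 85), (17, 45)]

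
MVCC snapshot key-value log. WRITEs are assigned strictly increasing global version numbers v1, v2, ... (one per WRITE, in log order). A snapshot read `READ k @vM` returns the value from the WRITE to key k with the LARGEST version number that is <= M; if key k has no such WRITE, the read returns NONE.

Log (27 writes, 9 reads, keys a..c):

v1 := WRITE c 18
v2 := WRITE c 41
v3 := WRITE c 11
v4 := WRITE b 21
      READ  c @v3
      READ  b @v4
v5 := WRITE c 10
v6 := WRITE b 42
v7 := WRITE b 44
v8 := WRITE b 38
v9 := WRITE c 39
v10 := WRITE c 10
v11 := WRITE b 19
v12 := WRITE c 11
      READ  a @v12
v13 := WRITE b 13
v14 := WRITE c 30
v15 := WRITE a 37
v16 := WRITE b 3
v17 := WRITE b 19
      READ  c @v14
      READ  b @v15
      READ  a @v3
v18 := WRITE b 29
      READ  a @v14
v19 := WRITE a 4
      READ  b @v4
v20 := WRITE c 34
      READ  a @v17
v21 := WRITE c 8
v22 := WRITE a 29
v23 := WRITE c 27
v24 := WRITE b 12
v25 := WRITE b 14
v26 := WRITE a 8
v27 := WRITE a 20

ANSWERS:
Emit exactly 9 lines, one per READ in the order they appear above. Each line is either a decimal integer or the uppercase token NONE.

Answer: 11
21
NONE
30
13
NONE
NONE
21
37

Derivation:
v1: WRITE c=18  (c history now [(1, 18)])
v2: WRITE c=41  (c history now [(1, 18), (2, 41)])
v3: WRITE c=11  (c history now [(1, 18), (2, 41), (3, 11)])
v4: WRITE b=21  (b history now [(4, 21)])
READ c @v3: history=[(1, 18), (2, 41), (3, 11)] -> pick v3 -> 11
READ b @v4: history=[(4, 21)] -> pick v4 -> 21
v5: WRITE c=10  (c history now [(1, 18), (2, 41), (3, 11), (5, 10)])
v6: WRITE b=42  (b history now [(4, 21), (6, 42)])
v7: WRITE b=44  (b history now [(4, 21), (6, 42), (7, 44)])
v8: WRITE b=38  (b history now [(4, 21), (6, 42), (7, 44), (8, 38)])
v9: WRITE c=39  (c history now [(1, 18), (2, 41), (3, 11), (5, 10), (9, 39)])
v10: WRITE c=10  (c history now [(1, 18), (2, 41), (3, 11), (5, 10), (9, 39), (10, 10)])
v11: WRITE b=19  (b history now [(4, 21), (6, 42), (7, 44), (8, 38), (11, 19)])
v12: WRITE c=11  (c history now [(1, 18), (2, 41), (3, 11), (5, 10), (9, 39), (10, 10), (12, 11)])
READ a @v12: history=[] -> no version <= 12 -> NONE
v13: WRITE b=13  (b history now [(4, 21), (6, 42), (7, 44), (8, 38), (11, 19), (13, 13)])
v14: WRITE c=30  (c history now [(1, 18), (2, 41), (3, 11), (5, 10), (9, 39), (10, 10), (12, 11), (14, 30)])
v15: WRITE a=37  (a history now [(15, 37)])
v16: WRITE b=3  (b history now [(4, 21), (6, 42), (7, 44), (8, 38), (11, 19), (13, 13), (16, 3)])
v17: WRITE b=19  (b history now [(4, 21), (6, 42), (7, 44), (8, 38), (11, 19), (13, 13), (16, 3), (17, 19)])
READ c @v14: history=[(1, 18), (2, 41), (3, 11), (5, 10), (9, 39), (10, 10), (12, 11), (14, 30)] -> pick v14 -> 30
READ b @v15: history=[(4, 21), (6, 42), (7, 44), (8, 38), (11, 19), (13, 13), (16, 3), (17, 19)] -> pick v13 -> 13
READ a @v3: history=[(15, 37)] -> no version <= 3 -> NONE
v18: WRITE b=29  (b history now [(4, 21), (6, 42), (7, 44), (8, 38), (11, 19), (13, 13), (16, 3), (17, 19), (18, 29)])
READ a @v14: history=[(15, 37)] -> no version <= 14 -> NONE
v19: WRITE a=4  (a history now [(15, 37), (19, 4)])
READ b @v4: history=[(4, 21), (6, 42), (7, 44), (8, 38), (11, 19), (13, 13), (16, 3), (17, 19), (18, 29)] -> pick v4 -> 21
v20: WRITE c=34  (c history now [(1, 18), (2, 41), (3, 11), (5, 10), (9, 39), (10, 10), (12, 11), (14, 30), (20, 34)])
READ a @v17: history=[(15, 37), (19, 4)] -> pick v15 -> 37
v21: WRITE c=8  (c history now [(1, 18), (2, 41), (3, 11), (5, 10), (9, 39), (10, 10), (12, 11), (14, 30), (20, 34), (21, 8)])
v22: WRITE a=29  (a history now [(15, 37), (19, 4), (22, 29)])
v23: WRITE c=27  (c history now [(1, 18), (2, 41), (3, 11), (5, 10), (9, 39), (10, 10), (12, 11), (14, 30), (20, 34), (21, 8), (23, 27)])
v24: WRITE b=12  (b history now [(4, 21), (6, 42), (7, 44), (8, 38), (11, 19), (13, 13), (16, 3), (17, 19), (18, 29), (24, 12)])
v25: WRITE b=14  (b history now [(4, 21), (6, 42), (7, 44), (8, 38), (11, 19), (13, 13), (16, 3), (17, 19), (18, 29), (24, 12), (25, 14)])
v26: WRITE a=8  (a history now [(15, 37), (19, 4), (22, 29), (26, 8)])
v27: WRITE a=20  (a history now [(15, 37), (19, 4), (22, 29), (26, 8), (27, 20)])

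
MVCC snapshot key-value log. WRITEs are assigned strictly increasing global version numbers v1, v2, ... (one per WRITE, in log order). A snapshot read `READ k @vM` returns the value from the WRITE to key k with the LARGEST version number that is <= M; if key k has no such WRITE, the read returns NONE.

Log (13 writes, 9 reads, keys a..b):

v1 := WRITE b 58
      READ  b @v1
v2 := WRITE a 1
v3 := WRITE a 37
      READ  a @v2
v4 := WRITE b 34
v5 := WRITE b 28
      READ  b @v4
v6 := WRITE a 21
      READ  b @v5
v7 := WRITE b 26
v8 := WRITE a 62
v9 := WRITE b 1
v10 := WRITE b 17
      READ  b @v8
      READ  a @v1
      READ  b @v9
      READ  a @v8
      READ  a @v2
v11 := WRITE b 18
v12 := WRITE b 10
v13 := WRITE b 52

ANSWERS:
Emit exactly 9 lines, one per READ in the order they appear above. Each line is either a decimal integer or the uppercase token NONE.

v1: WRITE b=58  (b history now [(1, 58)])
READ b @v1: history=[(1, 58)] -> pick v1 -> 58
v2: WRITE a=1  (a history now [(2, 1)])
v3: WRITE a=37  (a history now [(2, 1), (3, 37)])
READ a @v2: history=[(2, 1), (3, 37)] -> pick v2 -> 1
v4: WRITE b=34  (b history now [(1, 58), (4, 34)])
v5: WRITE b=28  (b history now [(1, 58), (4, 34), (5, 28)])
READ b @v4: history=[(1, 58), (4, 34), (5, 28)] -> pick v4 -> 34
v6: WRITE a=21  (a history now [(2, 1), (3, 37), (6, 21)])
READ b @v5: history=[(1, 58), (4, 34), (5, 28)] -> pick v5 -> 28
v7: WRITE b=26  (b history now [(1, 58), (4, 34), (5, 28), (7, 26)])
v8: WRITE a=62  (a history now [(2, 1), (3, 37), (6, 21), (8, 62)])
v9: WRITE b=1  (b history now [(1, 58), (4, 34), (5, 28), (7, 26), (9, 1)])
v10: WRITE b=17  (b history now [(1, 58), (4, 34), (5, 28), (7, 26), (9, 1), (10, 17)])
READ b @v8: history=[(1, 58), (4, 34), (5, 28), (7, 26), (9, 1), (10, 17)] -> pick v7 -> 26
READ a @v1: history=[(2, 1), (3, 37), (6, 21), (8, 62)] -> no version <= 1 -> NONE
READ b @v9: history=[(1, 58), (4, 34), (5, 28), (7, 26), (9, 1), (10, 17)] -> pick v9 -> 1
READ a @v8: history=[(2, 1), (3, 37), (6, 21), (8, 62)] -> pick v8 -> 62
READ a @v2: history=[(2, 1), (3, 37), (6, 21), (8, 62)] -> pick v2 -> 1
v11: WRITE b=18  (b history now [(1, 58), (4, 34), (5, 28), (7, 26), (9, 1), (10, 17), (11, 18)])
v12: WRITE b=10  (b history now [(1, 58), (4, 34), (5, 28), (7, 26), (9, 1), (10, 17), (11, 18), (12, 10)])
v13: WRITE b=52  (b history now [(1, 58), (4, 34), (5, 28), (7, 26), (9, 1), (10, 17), (11, 18), (12, 10), (13, 52)])

Answer: 58
1
34
28
26
NONE
1
62
1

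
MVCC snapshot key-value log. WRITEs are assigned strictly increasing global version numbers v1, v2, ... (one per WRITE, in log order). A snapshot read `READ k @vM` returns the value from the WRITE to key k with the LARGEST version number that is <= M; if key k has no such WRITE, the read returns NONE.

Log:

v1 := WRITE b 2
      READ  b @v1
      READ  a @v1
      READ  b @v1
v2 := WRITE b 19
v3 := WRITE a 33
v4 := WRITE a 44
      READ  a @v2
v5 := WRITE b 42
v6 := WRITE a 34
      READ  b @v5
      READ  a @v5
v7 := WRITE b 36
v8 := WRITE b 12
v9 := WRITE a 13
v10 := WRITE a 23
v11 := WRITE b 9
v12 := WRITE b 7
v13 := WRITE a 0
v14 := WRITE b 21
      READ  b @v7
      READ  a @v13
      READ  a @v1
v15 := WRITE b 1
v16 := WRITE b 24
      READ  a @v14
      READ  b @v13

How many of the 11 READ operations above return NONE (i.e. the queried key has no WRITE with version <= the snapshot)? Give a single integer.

Answer: 3

Derivation:
v1: WRITE b=2  (b history now [(1, 2)])
READ b @v1: history=[(1, 2)] -> pick v1 -> 2
READ a @v1: history=[] -> no version <= 1 -> NONE
READ b @v1: history=[(1, 2)] -> pick v1 -> 2
v2: WRITE b=19  (b history now [(1, 2), (2, 19)])
v3: WRITE a=33  (a history now [(3, 33)])
v4: WRITE a=44  (a history now [(3, 33), (4, 44)])
READ a @v2: history=[(3, 33), (4, 44)] -> no version <= 2 -> NONE
v5: WRITE b=42  (b history now [(1, 2), (2, 19), (5, 42)])
v6: WRITE a=34  (a history now [(3, 33), (4, 44), (6, 34)])
READ b @v5: history=[(1, 2), (2, 19), (5, 42)] -> pick v5 -> 42
READ a @v5: history=[(3, 33), (4, 44), (6, 34)] -> pick v4 -> 44
v7: WRITE b=36  (b history now [(1, 2), (2, 19), (5, 42), (7, 36)])
v8: WRITE b=12  (b history now [(1, 2), (2, 19), (5, 42), (7, 36), (8, 12)])
v9: WRITE a=13  (a history now [(3, 33), (4, 44), (6, 34), (9, 13)])
v10: WRITE a=23  (a history now [(3, 33), (4, 44), (6, 34), (9, 13), (10, 23)])
v11: WRITE b=9  (b history now [(1, 2), (2, 19), (5, 42), (7, 36), (8, 12), (11, 9)])
v12: WRITE b=7  (b history now [(1, 2), (2, 19), (5, 42), (7, 36), (8, 12), (11, 9), (12, 7)])
v13: WRITE a=0  (a history now [(3, 33), (4, 44), (6, 34), (9, 13), (10, 23), (13, 0)])
v14: WRITE b=21  (b history now [(1, 2), (2, 19), (5, 42), (7, 36), (8, 12), (11, 9), (12, 7), (14, 21)])
READ b @v7: history=[(1, 2), (2, 19), (5, 42), (7, 36), (8, 12), (11, 9), (12, 7), (14, 21)] -> pick v7 -> 36
READ a @v13: history=[(3, 33), (4, 44), (6, 34), (9, 13), (10, 23), (13, 0)] -> pick v13 -> 0
READ a @v1: history=[(3, 33), (4, 44), (6, 34), (9, 13), (10, 23), (13, 0)] -> no version <= 1 -> NONE
v15: WRITE b=1  (b history now [(1, 2), (2, 19), (5, 42), (7, 36), (8, 12), (11, 9), (12, 7), (14, 21), (15, 1)])
v16: WRITE b=24  (b history now [(1, 2), (2, 19), (5, 42), (7, 36), (8, 12), (11, 9), (12, 7), (14, 21), (15, 1), (16, 24)])
READ a @v14: history=[(3, 33), (4, 44), (6, 34), (9, 13), (10, 23), (13, 0)] -> pick v13 -> 0
READ b @v13: history=[(1, 2), (2, 19), (5, 42), (7, 36), (8, 12), (11, 9), (12, 7), (14, 21), (15, 1), (16, 24)] -> pick v12 -> 7
Read results in order: ['2', 'NONE', '2', 'NONE', '42', '44', '36', '0', 'NONE', '0', '7']
NONE count = 3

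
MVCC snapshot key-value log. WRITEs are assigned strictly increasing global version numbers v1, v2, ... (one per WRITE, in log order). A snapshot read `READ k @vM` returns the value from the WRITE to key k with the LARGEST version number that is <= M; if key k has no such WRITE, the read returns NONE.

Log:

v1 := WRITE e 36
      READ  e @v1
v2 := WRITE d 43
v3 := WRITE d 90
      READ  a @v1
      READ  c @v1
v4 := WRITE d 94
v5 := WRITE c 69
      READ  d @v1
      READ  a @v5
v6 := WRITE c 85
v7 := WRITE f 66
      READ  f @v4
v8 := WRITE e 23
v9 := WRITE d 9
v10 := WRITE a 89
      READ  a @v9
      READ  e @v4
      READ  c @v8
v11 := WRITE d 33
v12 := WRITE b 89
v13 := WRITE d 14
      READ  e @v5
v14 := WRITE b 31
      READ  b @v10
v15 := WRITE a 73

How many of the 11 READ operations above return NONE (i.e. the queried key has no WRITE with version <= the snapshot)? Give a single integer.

v1: WRITE e=36  (e history now [(1, 36)])
READ e @v1: history=[(1, 36)] -> pick v1 -> 36
v2: WRITE d=43  (d history now [(2, 43)])
v3: WRITE d=90  (d history now [(2, 43), (3, 90)])
READ a @v1: history=[] -> no version <= 1 -> NONE
READ c @v1: history=[] -> no version <= 1 -> NONE
v4: WRITE d=94  (d history now [(2, 43), (3, 90), (4, 94)])
v5: WRITE c=69  (c history now [(5, 69)])
READ d @v1: history=[(2, 43), (3, 90), (4, 94)] -> no version <= 1 -> NONE
READ a @v5: history=[] -> no version <= 5 -> NONE
v6: WRITE c=85  (c history now [(5, 69), (6, 85)])
v7: WRITE f=66  (f history now [(7, 66)])
READ f @v4: history=[(7, 66)] -> no version <= 4 -> NONE
v8: WRITE e=23  (e history now [(1, 36), (8, 23)])
v9: WRITE d=9  (d history now [(2, 43), (3, 90), (4, 94), (9, 9)])
v10: WRITE a=89  (a history now [(10, 89)])
READ a @v9: history=[(10, 89)] -> no version <= 9 -> NONE
READ e @v4: history=[(1, 36), (8, 23)] -> pick v1 -> 36
READ c @v8: history=[(5, 69), (6, 85)] -> pick v6 -> 85
v11: WRITE d=33  (d history now [(2, 43), (3, 90), (4, 94), (9, 9), (11, 33)])
v12: WRITE b=89  (b history now [(12, 89)])
v13: WRITE d=14  (d history now [(2, 43), (3, 90), (4, 94), (9, 9), (11, 33), (13, 14)])
READ e @v5: history=[(1, 36), (8, 23)] -> pick v1 -> 36
v14: WRITE b=31  (b history now [(12, 89), (14, 31)])
READ b @v10: history=[(12, 89), (14, 31)] -> no version <= 10 -> NONE
v15: WRITE a=73  (a history now [(10, 89), (15, 73)])
Read results in order: ['36', 'NONE', 'NONE', 'NONE', 'NONE', 'NONE', 'NONE', '36', '85', '36', 'NONE']
NONE count = 7

Answer: 7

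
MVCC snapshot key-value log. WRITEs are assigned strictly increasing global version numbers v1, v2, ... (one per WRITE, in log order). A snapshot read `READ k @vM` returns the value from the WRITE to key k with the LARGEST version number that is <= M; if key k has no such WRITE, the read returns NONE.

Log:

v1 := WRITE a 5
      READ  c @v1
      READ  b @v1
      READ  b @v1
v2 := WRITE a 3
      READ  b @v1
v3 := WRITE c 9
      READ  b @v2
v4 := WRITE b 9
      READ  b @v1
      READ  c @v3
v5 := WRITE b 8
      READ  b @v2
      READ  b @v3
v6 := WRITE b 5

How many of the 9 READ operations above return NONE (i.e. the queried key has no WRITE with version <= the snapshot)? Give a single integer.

Answer: 8

Derivation:
v1: WRITE a=5  (a history now [(1, 5)])
READ c @v1: history=[] -> no version <= 1 -> NONE
READ b @v1: history=[] -> no version <= 1 -> NONE
READ b @v1: history=[] -> no version <= 1 -> NONE
v2: WRITE a=3  (a history now [(1, 5), (2, 3)])
READ b @v1: history=[] -> no version <= 1 -> NONE
v3: WRITE c=9  (c history now [(3, 9)])
READ b @v2: history=[] -> no version <= 2 -> NONE
v4: WRITE b=9  (b history now [(4, 9)])
READ b @v1: history=[(4, 9)] -> no version <= 1 -> NONE
READ c @v3: history=[(3, 9)] -> pick v3 -> 9
v5: WRITE b=8  (b history now [(4, 9), (5, 8)])
READ b @v2: history=[(4, 9), (5, 8)] -> no version <= 2 -> NONE
READ b @v3: history=[(4, 9), (5, 8)] -> no version <= 3 -> NONE
v6: WRITE b=5  (b history now [(4, 9), (5, 8), (6, 5)])
Read results in order: ['NONE', 'NONE', 'NONE', 'NONE', 'NONE', 'NONE', '9', 'NONE', 'NONE']
NONE count = 8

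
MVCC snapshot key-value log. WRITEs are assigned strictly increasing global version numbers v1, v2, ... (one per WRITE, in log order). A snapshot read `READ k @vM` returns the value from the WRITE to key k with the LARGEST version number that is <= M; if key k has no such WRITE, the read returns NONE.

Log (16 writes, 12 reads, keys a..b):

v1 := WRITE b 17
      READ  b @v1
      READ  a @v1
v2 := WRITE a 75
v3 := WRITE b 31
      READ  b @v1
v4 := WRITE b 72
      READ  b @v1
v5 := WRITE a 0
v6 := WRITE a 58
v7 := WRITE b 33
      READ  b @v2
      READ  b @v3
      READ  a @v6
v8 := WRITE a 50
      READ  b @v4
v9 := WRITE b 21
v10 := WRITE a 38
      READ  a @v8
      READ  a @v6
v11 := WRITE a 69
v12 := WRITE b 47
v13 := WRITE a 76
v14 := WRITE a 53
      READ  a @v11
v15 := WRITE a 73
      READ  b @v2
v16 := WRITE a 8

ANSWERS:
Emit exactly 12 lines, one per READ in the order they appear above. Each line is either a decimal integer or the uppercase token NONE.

v1: WRITE b=17  (b history now [(1, 17)])
READ b @v1: history=[(1, 17)] -> pick v1 -> 17
READ a @v1: history=[] -> no version <= 1 -> NONE
v2: WRITE a=75  (a history now [(2, 75)])
v3: WRITE b=31  (b history now [(1, 17), (3, 31)])
READ b @v1: history=[(1, 17), (3, 31)] -> pick v1 -> 17
v4: WRITE b=72  (b history now [(1, 17), (3, 31), (4, 72)])
READ b @v1: history=[(1, 17), (3, 31), (4, 72)] -> pick v1 -> 17
v5: WRITE a=0  (a history now [(2, 75), (5, 0)])
v6: WRITE a=58  (a history now [(2, 75), (5, 0), (6, 58)])
v7: WRITE b=33  (b history now [(1, 17), (3, 31), (4, 72), (7, 33)])
READ b @v2: history=[(1, 17), (3, 31), (4, 72), (7, 33)] -> pick v1 -> 17
READ b @v3: history=[(1, 17), (3, 31), (4, 72), (7, 33)] -> pick v3 -> 31
READ a @v6: history=[(2, 75), (5, 0), (6, 58)] -> pick v6 -> 58
v8: WRITE a=50  (a history now [(2, 75), (5, 0), (6, 58), (8, 50)])
READ b @v4: history=[(1, 17), (3, 31), (4, 72), (7, 33)] -> pick v4 -> 72
v9: WRITE b=21  (b history now [(1, 17), (3, 31), (4, 72), (7, 33), (9, 21)])
v10: WRITE a=38  (a history now [(2, 75), (5, 0), (6, 58), (8, 50), (10, 38)])
READ a @v8: history=[(2, 75), (5, 0), (6, 58), (8, 50), (10, 38)] -> pick v8 -> 50
READ a @v6: history=[(2, 75), (5, 0), (6, 58), (8, 50), (10, 38)] -> pick v6 -> 58
v11: WRITE a=69  (a history now [(2, 75), (5, 0), (6, 58), (8, 50), (10, 38), (11, 69)])
v12: WRITE b=47  (b history now [(1, 17), (3, 31), (4, 72), (7, 33), (9, 21), (12, 47)])
v13: WRITE a=76  (a history now [(2, 75), (5, 0), (6, 58), (8, 50), (10, 38), (11, 69), (13, 76)])
v14: WRITE a=53  (a history now [(2, 75), (5, 0), (6, 58), (8, 50), (10, 38), (11, 69), (13, 76), (14, 53)])
READ a @v11: history=[(2, 75), (5, 0), (6, 58), (8, 50), (10, 38), (11, 69), (13, 76), (14, 53)] -> pick v11 -> 69
v15: WRITE a=73  (a history now [(2, 75), (5, 0), (6, 58), (8, 50), (10, 38), (11, 69), (13, 76), (14, 53), (15, 73)])
READ b @v2: history=[(1, 17), (3, 31), (4, 72), (7, 33), (9, 21), (12, 47)] -> pick v1 -> 17
v16: WRITE a=8  (a history now [(2, 75), (5, 0), (6, 58), (8, 50), (10, 38), (11, 69), (13, 76), (14, 53), (15, 73), (16, 8)])

Answer: 17
NONE
17
17
17
31
58
72
50
58
69
17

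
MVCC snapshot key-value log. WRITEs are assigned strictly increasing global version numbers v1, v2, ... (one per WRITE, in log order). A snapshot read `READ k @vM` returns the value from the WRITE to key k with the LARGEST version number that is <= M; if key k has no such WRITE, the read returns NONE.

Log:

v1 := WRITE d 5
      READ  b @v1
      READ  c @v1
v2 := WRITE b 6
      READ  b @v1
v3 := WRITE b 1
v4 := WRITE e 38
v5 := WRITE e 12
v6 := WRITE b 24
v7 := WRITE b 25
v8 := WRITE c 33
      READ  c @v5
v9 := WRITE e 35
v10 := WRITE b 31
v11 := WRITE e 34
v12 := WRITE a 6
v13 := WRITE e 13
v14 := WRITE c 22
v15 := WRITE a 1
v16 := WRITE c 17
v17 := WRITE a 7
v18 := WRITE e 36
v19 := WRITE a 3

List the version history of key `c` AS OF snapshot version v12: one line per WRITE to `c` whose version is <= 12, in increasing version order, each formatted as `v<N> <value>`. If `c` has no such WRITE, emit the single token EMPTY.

Answer: v8 33

Derivation:
Scan writes for key=c with version <= 12:
  v1 WRITE d 5 -> skip
  v2 WRITE b 6 -> skip
  v3 WRITE b 1 -> skip
  v4 WRITE e 38 -> skip
  v5 WRITE e 12 -> skip
  v6 WRITE b 24 -> skip
  v7 WRITE b 25 -> skip
  v8 WRITE c 33 -> keep
  v9 WRITE e 35 -> skip
  v10 WRITE b 31 -> skip
  v11 WRITE e 34 -> skip
  v12 WRITE a 6 -> skip
  v13 WRITE e 13 -> skip
  v14 WRITE c 22 -> drop (> snap)
  v15 WRITE a 1 -> skip
  v16 WRITE c 17 -> drop (> snap)
  v17 WRITE a 7 -> skip
  v18 WRITE e 36 -> skip
  v19 WRITE a 3 -> skip
Collected: [(8, 33)]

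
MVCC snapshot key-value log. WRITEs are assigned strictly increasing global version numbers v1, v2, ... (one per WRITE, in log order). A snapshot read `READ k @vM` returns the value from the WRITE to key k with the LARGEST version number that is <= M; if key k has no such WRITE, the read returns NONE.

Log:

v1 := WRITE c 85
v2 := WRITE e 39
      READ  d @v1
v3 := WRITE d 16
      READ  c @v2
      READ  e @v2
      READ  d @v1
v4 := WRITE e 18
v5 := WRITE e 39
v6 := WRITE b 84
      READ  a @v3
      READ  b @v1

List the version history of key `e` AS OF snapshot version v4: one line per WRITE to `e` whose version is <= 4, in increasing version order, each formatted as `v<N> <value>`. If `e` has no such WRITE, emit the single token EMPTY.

Scan writes for key=e with version <= 4:
  v1 WRITE c 85 -> skip
  v2 WRITE e 39 -> keep
  v3 WRITE d 16 -> skip
  v4 WRITE e 18 -> keep
  v5 WRITE e 39 -> drop (> snap)
  v6 WRITE b 84 -> skip
Collected: [(2, 39), (4, 18)]

Answer: v2 39
v4 18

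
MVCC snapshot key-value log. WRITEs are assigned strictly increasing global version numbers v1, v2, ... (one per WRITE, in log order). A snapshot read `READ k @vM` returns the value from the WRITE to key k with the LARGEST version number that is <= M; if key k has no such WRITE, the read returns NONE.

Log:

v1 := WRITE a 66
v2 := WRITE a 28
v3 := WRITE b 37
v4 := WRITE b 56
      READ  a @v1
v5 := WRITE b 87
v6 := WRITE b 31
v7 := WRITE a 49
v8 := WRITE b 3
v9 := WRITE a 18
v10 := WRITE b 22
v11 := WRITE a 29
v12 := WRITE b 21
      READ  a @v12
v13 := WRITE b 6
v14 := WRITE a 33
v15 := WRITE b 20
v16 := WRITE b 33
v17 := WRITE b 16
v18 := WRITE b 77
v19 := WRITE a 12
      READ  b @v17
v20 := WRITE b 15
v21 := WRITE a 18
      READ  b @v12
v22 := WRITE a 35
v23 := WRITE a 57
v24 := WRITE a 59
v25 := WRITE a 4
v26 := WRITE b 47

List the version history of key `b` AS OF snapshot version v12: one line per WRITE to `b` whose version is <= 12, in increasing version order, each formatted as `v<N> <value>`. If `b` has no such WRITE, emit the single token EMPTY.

Scan writes for key=b with version <= 12:
  v1 WRITE a 66 -> skip
  v2 WRITE a 28 -> skip
  v3 WRITE b 37 -> keep
  v4 WRITE b 56 -> keep
  v5 WRITE b 87 -> keep
  v6 WRITE b 31 -> keep
  v7 WRITE a 49 -> skip
  v8 WRITE b 3 -> keep
  v9 WRITE a 18 -> skip
  v10 WRITE b 22 -> keep
  v11 WRITE a 29 -> skip
  v12 WRITE b 21 -> keep
  v13 WRITE b 6 -> drop (> snap)
  v14 WRITE a 33 -> skip
  v15 WRITE b 20 -> drop (> snap)
  v16 WRITE b 33 -> drop (> snap)
  v17 WRITE b 16 -> drop (> snap)
  v18 WRITE b 77 -> drop (> snap)
  v19 WRITE a 12 -> skip
  v20 WRITE b 15 -> drop (> snap)
  v21 WRITE a 18 -> skip
  v22 WRITE a 35 -> skip
  v23 WRITE a 57 -> skip
  v24 WRITE a 59 -> skip
  v25 WRITE a 4 -> skip
  v26 WRITE b 47 -> drop (> snap)
Collected: [(3, 37), (4, 56), (5, 87), (6, 31), (8, 3), (10, 22), (12, 21)]

Answer: v3 37
v4 56
v5 87
v6 31
v8 3
v10 22
v12 21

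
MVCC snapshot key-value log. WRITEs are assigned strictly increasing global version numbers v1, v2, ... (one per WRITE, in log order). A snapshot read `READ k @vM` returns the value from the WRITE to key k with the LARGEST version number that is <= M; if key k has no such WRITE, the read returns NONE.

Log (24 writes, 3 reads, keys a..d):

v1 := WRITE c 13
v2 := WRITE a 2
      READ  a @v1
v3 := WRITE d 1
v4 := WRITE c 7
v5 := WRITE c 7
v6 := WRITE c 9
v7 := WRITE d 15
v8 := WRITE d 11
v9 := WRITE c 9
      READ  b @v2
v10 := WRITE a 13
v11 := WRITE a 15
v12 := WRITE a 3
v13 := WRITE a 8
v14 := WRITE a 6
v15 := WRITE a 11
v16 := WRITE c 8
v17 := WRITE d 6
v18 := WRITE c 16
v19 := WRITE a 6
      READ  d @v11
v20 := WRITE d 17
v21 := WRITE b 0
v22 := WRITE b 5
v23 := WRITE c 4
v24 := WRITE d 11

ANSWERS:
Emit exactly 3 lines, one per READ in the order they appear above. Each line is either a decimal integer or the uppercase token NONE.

v1: WRITE c=13  (c history now [(1, 13)])
v2: WRITE a=2  (a history now [(2, 2)])
READ a @v1: history=[(2, 2)] -> no version <= 1 -> NONE
v3: WRITE d=1  (d history now [(3, 1)])
v4: WRITE c=7  (c history now [(1, 13), (4, 7)])
v5: WRITE c=7  (c history now [(1, 13), (4, 7), (5, 7)])
v6: WRITE c=9  (c history now [(1, 13), (4, 7), (5, 7), (6, 9)])
v7: WRITE d=15  (d history now [(3, 1), (7, 15)])
v8: WRITE d=11  (d history now [(3, 1), (7, 15), (8, 11)])
v9: WRITE c=9  (c history now [(1, 13), (4, 7), (5, 7), (6, 9), (9, 9)])
READ b @v2: history=[] -> no version <= 2 -> NONE
v10: WRITE a=13  (a history now [(2, 2), (10, 13)])
v11: WRITE a=15  (a history now [(2, 2), (10, 13), (11, 15)])
v12: WRITE a=3  (a history now [(2, 2), (10, 13), (11, 15), (12, 3)])
v13: WRITE a=8  (a history now [(2, 2), (10, 13), (11, 15), (12, 3), (13, 8)])
v14: WRITE a=6  (a history now [(2, 2), (10, 13), (11, 15), (12, 3), (13, 8), (14, 6)])
v15: WRITE a=11  (a history now [(2, 2), (10, 13), (11, 15), (12, 3), (13, 8), (14, 6), (15, 11)])
v16: WRITE c=8  (c history now [(1, 13), (4, 7), (5, 7), (6, 9), (9, 9), (16, 8)])
v17: WRITE d=6  (d history now [(3, 1), (7, 15), (8, 11), (17, 6)])
v18: WRITE c=16  (c history now [(1, 13), (4, 7), (5, 7), (6, 9), (9, 9), (16, 8), (18, 16)])
v19: WRITE a=6  (a history now [(2, 2), (10, 13), (11, 15), (12, 3), (13, 8), (14, 6), (15, 11), (19, 6)])
READ d @v11: history=[(3, 1), (7, 15), (8, 11), (17, 6)] -> pick v8 -> 11
v20: WRITE d=17  (d history now [(3, 1), (7, 15), (8, 11), (17, 6), (20, 17)])
v21: WRITE b=0  (b history now [(21, 0)])
v22: WRITE b=5  (b history now [(21, 0), (22, 5)])
v23: WRITE c=4  (c history now [(1, 13), (4, 7), (5, 7), (6, 9), (9, 9), (16, 8), (18, 16), (23, 4)])
v24: WRITE d=11  (d history now [(3, 1), (7, 15), (8, 11), (17, 6), (20, 17), (24, 11)])

Answer: NONE
NONE
11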